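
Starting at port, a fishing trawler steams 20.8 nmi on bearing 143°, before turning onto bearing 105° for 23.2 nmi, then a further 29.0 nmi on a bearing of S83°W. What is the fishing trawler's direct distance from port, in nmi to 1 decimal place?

Leg 1 (143°, 20.8 nmi): east 20.8 sin 143° = 12.52, north 20.8 cos 143° = -16.61
Leg 2 (105°, 23.2 nmi): east 23.2 sin 105° = 22.41, north 23.2 cos 105° = -6.00
Leg 3 (S83°W, 29.0 nmi): east 29.0 sin 263° = -28.78, north 29.0 cos 263° = -3.53
Net: 6.14 east, -26.15 north. Distance = √((6.14)² + (-26.15)²) = 26.862 nmi.

26.9 nmi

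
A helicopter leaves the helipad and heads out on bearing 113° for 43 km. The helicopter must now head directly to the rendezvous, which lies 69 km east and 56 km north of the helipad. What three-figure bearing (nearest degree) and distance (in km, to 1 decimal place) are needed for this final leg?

Leg 1 (113°, 43 km): east 43 sin 113° = 39.58, north 43 cos 113° = -16.80
Current position: (39.58, -16.80). Target: (69, 56). Remaining: Δeast = 29.42, Δnorth = 72.80.
Bearing = atan2(29.42, 72.80) mod 360° = 22.00°; distance = √((29.42)² + (72.80)²) = 78.521 km.

022°, 78.5 km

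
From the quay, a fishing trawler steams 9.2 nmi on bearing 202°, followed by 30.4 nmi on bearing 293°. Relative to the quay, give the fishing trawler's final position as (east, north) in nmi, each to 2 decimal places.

(-31.43, 3.35)

Leg 1 (202°, 9.2 nmi): east 9.2 sin 202° = -3.45, north 9.2 cos 202° = -8.53
Leg 2 (293°, 30.4 nmi): east 30.4 sin 293° = -27.98, north 30.4 cos 293° = 11.88
Summing: -31.43 nmi east, 3.35 nmi north → (-31.43, 3.35).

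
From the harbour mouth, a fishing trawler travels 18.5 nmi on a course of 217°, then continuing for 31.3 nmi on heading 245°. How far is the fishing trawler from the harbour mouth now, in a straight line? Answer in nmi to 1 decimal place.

48.4 nmi

Leg 1 (217°, 18.5 nmi): east 18.5 sin 217° = -11.13, north 18.5 cos 217° = -14.77
Leg 2 (245°, 31.3 nmi): east 31.3 sin 245° = -28.37, north 31.3 cos 245° = -13.23
Net: -39.50 east, -28.00 north. Distance = √((-39.50)² + (-28.00)²) = 48.420 nmi.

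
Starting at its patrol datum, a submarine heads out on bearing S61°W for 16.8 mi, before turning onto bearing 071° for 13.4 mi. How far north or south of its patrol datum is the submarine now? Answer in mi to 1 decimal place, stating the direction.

Leg 1 (S61°W, 16.8 mi): east 16.8 sin 241° = -14.69, north 16.8 cos 241° = -8.14
Leg 2 (071°, 13.4 mi): east 13.4 sin 71° = 12.67, north 13.4 cos 71° = 4.36
Net north component: -3.78 mi.

3.8 mi south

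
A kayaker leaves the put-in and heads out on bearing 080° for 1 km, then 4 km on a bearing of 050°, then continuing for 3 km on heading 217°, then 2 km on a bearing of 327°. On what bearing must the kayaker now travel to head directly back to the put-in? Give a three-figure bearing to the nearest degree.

Leg 1 (080°, 1 km): east 1 sin 80° = 0.98, north 1 cos 80° = 0.17
Leg 2 (050°, 4 km): east 4 sin 50° = 3.06, north 4 cos 50° = 2.57
Leg 3 (217°, 3 km): east 3 sin 217° = -1.81, north 3 cos 217° = -2.40
Leg 4 (327°, 2 km): east 2 sin 327° = -1.09, north 2 cos 327° = 1.68
Net displacement: 1.15 east, 2.03 north. Direction back to start is (-1.15, -2.03): bearing = atan2(-1.15, -2.03) mod 360° = 209.67° ≈ 210°.

210°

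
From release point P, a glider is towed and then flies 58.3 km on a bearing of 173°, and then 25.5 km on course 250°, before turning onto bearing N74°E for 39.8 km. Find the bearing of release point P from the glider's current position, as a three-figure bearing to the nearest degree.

339°

Leg 1 (173°, 58.3 km): east 58.3 sin 173° = 7.10, north 58.3 cos 173° = -57.87
Leg 2 (250°, 25.5 km): east 25.5 sin 250° = -23.96, north 25.5 cos 250° = -8.72
Leg 3 (N74°E, 39.8 km): east 39.8 sin 74° = 38.26, north 39.8 cos 74° = 10.97
Net displacement: 21.40 east, -55.62 north. Direction back to start is (-21.40, 55.62): bearing = atan2(-21.40, 55.62) mod 360° = 338.95° ≈ 339°.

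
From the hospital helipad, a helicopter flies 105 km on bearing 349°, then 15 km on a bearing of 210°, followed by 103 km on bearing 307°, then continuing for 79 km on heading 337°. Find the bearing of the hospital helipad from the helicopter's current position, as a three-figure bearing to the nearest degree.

Leg 1 (349°, 105 km): east 105 sin 349° = -20.03, north 105 cos 349° = 103.07
Leg 2 (210°, 15 km): east 15 sin 210° = -7.50, north 15 cos 210° = -12.99
Leg 3 (307°, 103 km): east 103 sin 307° = -82.26, north 103 cos 307° = 61.99
Leg 4 (337°, 79 km): east 79 sin 337° = -30.87, north 79 cos 337° = 72.72
Net displacement: -140.66 east, 224.79 north. Direction back to start is (140.66, -224.79): bearing = atan2(140.66, -224.79) mod 360° = 147.96° ≈ 148°.

148°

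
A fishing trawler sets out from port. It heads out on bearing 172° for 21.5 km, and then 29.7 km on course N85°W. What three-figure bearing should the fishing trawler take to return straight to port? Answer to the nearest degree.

Leg 1 (172°, 21.5 km): east 21.5 sin 172° = 2.99, north 21.5 cos 172° = -21.29
Leg 2 (N85°W, 29.7 km): east 29.7 sin 275° = -29.59, north 29.7 cos 275° = 2.59
Net displacement: -26.59 east, -18.70 north. Direction back to start is (26.59, 18.70): bearing = atan2(26.59, 18.70) mod 360° = 54.88° ≈ 055°.

055°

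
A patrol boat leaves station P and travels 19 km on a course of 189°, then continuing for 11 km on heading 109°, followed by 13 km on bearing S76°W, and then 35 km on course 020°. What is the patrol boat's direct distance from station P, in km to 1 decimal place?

Leg 1 (189°, 19 km): east 19 sin 189° = -2.97, north 19 cos 189° = -18.77
Leg 2 (109°, 11 km): east 11 sin 109° = 10.40, north 11 cos 109° = -3.58
Leg 3 (S76°W, 13 km): east 13 sin 256° = -12.61, north 13 cos 256° = -3.14
Leg 4 (020°, 35 km): east 35 sin 20° = 11.97, north 35 cos 20° = 32.89
Net: 6.79 east, 7.40 north. Distance = √((6.79)² + (7.40)²) = 10.038 km.

10.0 km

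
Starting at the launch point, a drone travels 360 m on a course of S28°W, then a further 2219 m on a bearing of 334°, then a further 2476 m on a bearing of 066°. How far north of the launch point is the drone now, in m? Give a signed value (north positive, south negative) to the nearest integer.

Leg 1 (S28°W, 360 m): east 360 sin 208° = -169.01, north 360 cos 208° = -317.86
Leg 2 (334°, 2219 m): east 2219 sin 334° = -972.75, north 2219 cos 334° = 1994.42
Leg 3 (066°, 2476 m): east 2476 sin 66° = 2261.94, north 2476 cos 66° = 1007.08
Net north component: 2683.64 m.

2684 m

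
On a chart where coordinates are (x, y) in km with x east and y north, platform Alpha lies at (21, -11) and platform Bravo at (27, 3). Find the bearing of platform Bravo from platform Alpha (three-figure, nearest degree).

Δeast = 27 − 21 = 6.00; Δnorth = 3 − -11 = 14.00.
Bearing = atan2(Δeast, Δnorth) mod 360° = 23.20° ≈ 023°.

023°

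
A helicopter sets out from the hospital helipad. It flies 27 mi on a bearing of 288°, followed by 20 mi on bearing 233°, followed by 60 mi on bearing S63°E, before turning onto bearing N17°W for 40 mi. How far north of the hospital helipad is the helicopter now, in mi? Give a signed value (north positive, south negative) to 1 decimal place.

7.3 mi

Leg 1 (288°, 27 mi): east 27 sin 288° = -25.68, north 27 cos 288° = 8.34
Leg 2 (233°, 20 mi): east 20 sin 233° = -15.97, north 20 cos 233° = -12.04
Leg 3 (S63°E, 60 mi): east 60 sin 117° = 53.46, north 60 cos 117° = -27.24
Leg 4 (N17°W, 40 mi): east 40 sin 343° = -11.69, north 40 cos 343° = 38.25
Net north component: 7.32 mi.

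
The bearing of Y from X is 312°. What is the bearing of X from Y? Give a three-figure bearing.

132°

Back-bearing = 312° − 180° = 132°.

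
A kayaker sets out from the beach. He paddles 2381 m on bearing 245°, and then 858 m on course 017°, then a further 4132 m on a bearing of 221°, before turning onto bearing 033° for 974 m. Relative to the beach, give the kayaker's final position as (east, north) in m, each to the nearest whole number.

Leg 1 (245°, 2381 m): east 2381 sin 245° = -2157.92, north 2381 cos 245° = -1006.25
Leg 2 (017°, 858 m): east 858 sin 17° = 250.85, north 858 cos 17° = 820.51
Leg 3 (221°, 4132 m): east 4132 sin 221° = -2710.84, north 4132 cos 221° = -3118.46
Leg 4 (033°, 974 m): east 974 sin 33° = 530.48, north 974 cos 33° = 816.87
Summing: -4087.42 m east, -2487.34 m north → (-4087, -2487).

(-4087, -2487)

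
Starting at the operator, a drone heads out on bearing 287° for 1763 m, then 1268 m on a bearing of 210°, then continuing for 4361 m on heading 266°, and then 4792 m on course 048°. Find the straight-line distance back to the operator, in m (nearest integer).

Leg 1 (287°, 1763 m): east 1763 sin 287° = -1685.97, north 1763 cos 287° = 515.45
Leg 2 (210°, 1268 m): east 1268 sin 210° = -634.00, north 1268 cos 210° = -1098.12
Leg 3 (266°, 4361 m): east 4361 sin 266° = -4350.38, north 4361 cos 266° = -304.21
Leg 4 (048°, 4792 m): east 4792 sin 48° = 3561.15, north 4792 cos 48° = 3206.47
Net: -3109.19 east, 2319.60 north. Distance = √((-3109.19)² + (2319.60)²) = 3879.124 m.

3879 m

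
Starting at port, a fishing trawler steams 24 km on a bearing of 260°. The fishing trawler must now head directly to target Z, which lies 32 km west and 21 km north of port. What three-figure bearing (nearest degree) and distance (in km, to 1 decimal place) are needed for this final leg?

Leg 1 (260°, 24 km): east 24 sin 260° = -23.64, north 24 cos 260° = -4.17
Current position: (-23.64, -4.17). Target: (-32, 21). Remaining: Δeast = -8.36, Δnorth = 25.17.
Bearing = atan2(-8.36, 25.17) mod 360° = 341.62°; distance = √((-8.36)² + (25.17)²) = 26.521 km.

342°, 26.5 km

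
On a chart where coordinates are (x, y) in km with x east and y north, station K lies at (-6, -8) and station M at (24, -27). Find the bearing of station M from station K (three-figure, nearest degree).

122°

Δeast = 24 − -6 = 30.00; Δnorth = -27 − -8 = -19.00.
Bearing = atan2(Δeast, Δnorth) mod 360° = 122.35° ≈ 122°.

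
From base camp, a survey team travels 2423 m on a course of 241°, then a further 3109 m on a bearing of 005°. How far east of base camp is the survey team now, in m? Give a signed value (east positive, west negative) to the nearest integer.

Leg 1 (241°, 2423 m): east 2423 sin 241° = -2119.20, north 2423 cos 241° = -1174.69
Leg 2 (005°, 3109 m): east 3109 sin 5° = 270.97, north 3109 cos 5° = 3097.17
Net east component: -1848.24 m.

-1848 m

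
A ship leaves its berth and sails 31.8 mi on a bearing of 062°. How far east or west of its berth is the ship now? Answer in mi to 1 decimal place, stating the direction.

28.1 mi east

Leg 1 (062°, 31.8 mi): east 31.8 sin 62° = 28.08, north 31.8 cos 62° = 14.93
Net east component: 28.08 mi.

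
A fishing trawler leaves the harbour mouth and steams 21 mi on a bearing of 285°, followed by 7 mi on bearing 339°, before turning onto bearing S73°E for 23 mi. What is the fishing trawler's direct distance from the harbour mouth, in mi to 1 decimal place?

Leg 1 (285°, 21 mi): east 21 sin 285° = -20.28, north 21 cos 285° = 5.44
Leg 2 (339°, 7 mi): east 7 sin 339° = -2.51, north 7 cos 339° = 6.54
Leg 3 (S73°E, 23 mi): east 23 sin 107° = 22.00, north 23 cos 107° = -6.72
Net: -0.80 east, 5.25 north. Distance = √((-0.80)² + (5.25)²) = 5.306 mi.

5.3 mi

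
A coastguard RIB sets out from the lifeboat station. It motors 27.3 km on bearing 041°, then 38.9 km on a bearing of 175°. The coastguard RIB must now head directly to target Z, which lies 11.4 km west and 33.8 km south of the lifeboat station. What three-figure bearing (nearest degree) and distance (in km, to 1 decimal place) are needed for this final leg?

244°, 36.3 km

Leg 1 (041°, 27.3 km): east 27.3 sin 41° = 17.91, north 27.3 cos 41° = 20.60
Leg 2 (175°, 38.9 km): east 38.9 sin 175° = 3.39, north 38.9 cos 175° = -38.75
Current position: (21.30, -18.15). Target: (-11.4, -33.8). Remaining: Δeast = -32.70, Δnorth = -15.65.
Bearing = atan2(-32.70, -15.65) mod 360° = 244.42°; distance = √((-32.70)² + (-15.65)²) = 36.253 km.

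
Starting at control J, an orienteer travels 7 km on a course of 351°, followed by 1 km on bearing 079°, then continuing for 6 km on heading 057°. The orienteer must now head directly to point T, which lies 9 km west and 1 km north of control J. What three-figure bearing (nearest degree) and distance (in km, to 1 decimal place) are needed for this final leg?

Leg 1 (351°, 7 km): east 7 sin 351° = -1.10, north 7 cos 351° = 6.91
Leg 2 (079°, 1 km): east 1 sin 79° = 0.98, north 1 cos 79° = 0.19
Leg 3 (057°, 6 km): east 6 sin 57° = 5.03, north 6 cos 57° = 3.27
Current position: (4.92, 10.37). Target: (-9, 1). Remaining: Δeast = -13.92, Δnorth = -9.37.
Bearing = atan2(-13.92, -9.37) mod 360° = 236.04°; distance = √((-13.92)² + (-9.37)²) = 16.780 km.

236°, 16.8 km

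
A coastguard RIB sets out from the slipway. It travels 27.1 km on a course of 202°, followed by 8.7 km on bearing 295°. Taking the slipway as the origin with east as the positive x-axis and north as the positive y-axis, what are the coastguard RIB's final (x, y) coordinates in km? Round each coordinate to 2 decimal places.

(-18.04, -21.45)

Leg 1 (202°, 27.1 km): east 27.1 sin 202° = -10.15, north 27.1 cos 202° = -25.13
Leg 2 (295°, 8.7 km): east 8.7 sin 295° = -7.88, north 8.7 cos 295° = 3.68
Summing: -18.04 km east, -21.45 km north → (-18.04, -21.45).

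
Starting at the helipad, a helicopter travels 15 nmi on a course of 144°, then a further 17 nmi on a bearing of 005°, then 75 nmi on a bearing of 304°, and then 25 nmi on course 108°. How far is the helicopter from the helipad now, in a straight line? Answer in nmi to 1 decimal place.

48.1 nmi

Leg 1 (144°, 15 nmi): east 15 sin 144° = 8.82, north 15 cos 144° = -12.14
Leg 2 (005°, 17 nmi): east 17 sin 5° = 1.48, north 17 cos 5° = 16.94
Leg 3 (304°, 75 nmi): east 75 sin 304° = -62.18, north 75 cos 304° = 41.94
Leg 4 (108°, 25 nmi): east 25 sin 108° = 23.78, north 25 cos 108° = -7.73
Net: -28.10 east, 39.01 north. Distance = √((-28.10)² + (39.01)²) = 48.082 nmi.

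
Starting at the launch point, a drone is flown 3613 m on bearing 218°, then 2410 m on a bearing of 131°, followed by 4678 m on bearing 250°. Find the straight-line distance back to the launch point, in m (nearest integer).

7707 m

Leg 1 (218°, 3613 m): east 3613 sin 218° = -2224.38, north 3613 cos 218° = -2847.08
Leg 2 (131°, 2410 m): east 2410 sin 131° = 1818.85, north 2410 cos 131° = -1581.10
Leg 3 (250°, 4678 m): east 4678 sin 250° = -4395.88, north 4678 cos 250° = -1599.97
Net: -4801.42 east, -6028.16 north. Distance = √((-4801.42)² + (-6028.16)²) = 7706.637 m.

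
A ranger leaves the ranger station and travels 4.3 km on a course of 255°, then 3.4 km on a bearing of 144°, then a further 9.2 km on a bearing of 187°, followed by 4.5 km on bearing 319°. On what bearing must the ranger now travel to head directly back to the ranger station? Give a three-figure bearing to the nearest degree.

033°

Leg 1 (255°, 4.3 km): east 4.3 sin 255° = -4.15, north 4.3 cos 255° = -1.11
Leg 2 (144°, 3.4 km): east 3.4 sin 144° = 2.00, north 3.4 cos 144° = -2.75
Leg 3 (187°, 9.2 km): east 9.2 sin 187° = -1.12, north 9.2 cos 187° = -9.13
Leg 4 (319°, 4.5 km): east 4.5 sin 319° = -2.95, north 4.5 cos 319° = 3.40
Net displacement: -6.23 east, -9.60 north. Direction back to start is (6.23, 9.60): bearing = atan2(6.23, 9.60) mod 360° = 32.98° ≈ 033°.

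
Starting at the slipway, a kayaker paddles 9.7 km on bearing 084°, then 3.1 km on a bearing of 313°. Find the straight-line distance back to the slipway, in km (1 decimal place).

8.0 km

Leg 1 (084°, 9.7 km): east 9.7 sin 84° = 9.65, north 9.7 cos 84° = 1.01
Leg 2 (313°, 3.1 km): east 3.1 sin 313° = -2.27, north 3.1 cos 313° = 2.11
Net: 7.38 east, 3.13 north. Distance = √((7.38)² + (3.13)²) = 8.015 km.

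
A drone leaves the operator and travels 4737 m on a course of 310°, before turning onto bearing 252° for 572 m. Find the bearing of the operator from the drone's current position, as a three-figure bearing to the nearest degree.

125°

Leg 1 (310°, 4737 m): east 4737 sin 310° = -3628.75, north 4737 cos 310° = 3044.88
Leg 2 (252°, 572 m): east 572 sin 252° = -544.00, north 572 cos 252° = -176.76
Net displacement: -4172.76 east, 2868.13 north. Direction back to start is (4172.76, -2868.13): bearing = atan2(4172.76, -2868.13) mod 360° = 124.50° ≈ 125°.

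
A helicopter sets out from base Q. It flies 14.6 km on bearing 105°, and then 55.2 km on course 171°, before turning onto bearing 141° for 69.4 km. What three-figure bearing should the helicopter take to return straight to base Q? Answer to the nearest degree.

Leg 1 (105°, 14.6 km): east 14.6 sin 105° = 14.10, north 14.6 cos 105° = -3.78
Leg 2 (171°, 55.2 km): east 55.2 sin 171° = 8.64, north 55.2 cos 171° = -54.52
Leg 3 (141°, 69.4 km): east 69.4 sin 141° = 43.67, north 69.4 cos 141° = -53.93
Net displacement: 66.41 east, -112.23 north. Direction back to start is (-66.41, 112.23): bearing = atan2(-66.41, 112.23) mod 360° = 329.39° ≈ 329°.

329°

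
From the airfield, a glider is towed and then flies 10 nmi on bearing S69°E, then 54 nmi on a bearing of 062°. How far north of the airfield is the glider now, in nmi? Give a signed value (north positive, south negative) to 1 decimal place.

21.8 nmi

Leg 1 (S69°E, 10 nmi): east 10 sin 111° = 9.34, north 10 cos 111° = -3.58
Leg 2 (062°, 54 nmi): east 54 sin 62° = 47.68, north 54 cos 62° = 25.35
Net north component: 21.77 nmi.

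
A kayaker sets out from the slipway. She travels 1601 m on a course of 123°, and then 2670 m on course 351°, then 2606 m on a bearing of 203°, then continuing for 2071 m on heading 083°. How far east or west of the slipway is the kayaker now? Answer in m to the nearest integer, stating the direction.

Leg 1 (123°, 1601 m): east 1601 sin 123° = 1342.71, north 1601 cos 123° = -871.97
Leg 2 (351°, 2670 m): east 2670 sin 351° = -417.68, north 2670 cos 351° = 2637.13
Leg 3 (203°, 2606 m): east 2606 sin 203° = -1018.25, north 2606 cos 203° = -2398.84
Leg 4 (083°, 2071 m): east 2071 sin 83° = 2055.56, north 2071 cos 83° = 252.39
Net east component: 1962.35 m.

1962 m east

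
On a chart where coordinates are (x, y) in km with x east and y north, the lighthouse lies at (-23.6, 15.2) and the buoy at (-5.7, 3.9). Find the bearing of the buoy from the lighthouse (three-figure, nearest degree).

122°

Δeast = -5.7 − -23.6 = 17.90; Δnorth = 3.9 − 15.2 = -11.30.
Bearing = atan2(Δeast, Δnorth) mod 360° = 122.26° ≈ 122°.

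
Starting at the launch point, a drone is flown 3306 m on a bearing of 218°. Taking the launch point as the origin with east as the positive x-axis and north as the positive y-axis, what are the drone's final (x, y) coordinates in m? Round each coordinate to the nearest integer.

Leg 1 (218°, 3306 m): east 3306 sin 218° = -2035.38, north 3306 cos 218° = -2605.16
Summing: -2035.38 m east, -2605.16 m north → (-2035, -2605).

(-2035, -2605)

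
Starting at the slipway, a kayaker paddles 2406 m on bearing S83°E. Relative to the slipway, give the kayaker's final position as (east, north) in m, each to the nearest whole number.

Leg 1 (S83°E, 2406 m): east 2406 sin 97° = 2388.07, north 2406 cos 97° = -293.22
Summing: 2388.07 m east, -293.22 m north → (2388, -293).

(2388, -293)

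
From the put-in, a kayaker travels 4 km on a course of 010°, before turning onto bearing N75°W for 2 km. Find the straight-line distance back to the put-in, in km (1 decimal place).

Leg 1 (010°, 4 km): east 4 sin 10° = 0.69, north 4 cos 10° = 3.94
Leg 2 (N75°W, 2 km): east 2 sin 285° = -1.93, north 2 cos 285° = 0.52
Net: -1.24 east, 4.46 north. Distance = √((-1.24)² + (4.46)²) = 4.625 km.

4.6 km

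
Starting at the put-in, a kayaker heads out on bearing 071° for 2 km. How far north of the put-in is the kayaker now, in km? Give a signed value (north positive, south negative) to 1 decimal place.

Leg 1 (071°, 2 km): east 2 sin 71° = 1.89, north 2 cos 71° = 0.65
Net north component: 0.65 km.

0.7 km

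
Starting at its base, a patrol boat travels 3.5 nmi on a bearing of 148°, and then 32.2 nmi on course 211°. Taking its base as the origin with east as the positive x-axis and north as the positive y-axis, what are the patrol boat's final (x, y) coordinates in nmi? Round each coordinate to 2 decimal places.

Leg 1 (148°, 3.5 nmi): east 3.5 sin 148° = 1.85, north 3.5 cos 148° = -2.97
Leg 2 (211°, 32.2 nmi): east 32.2 sin 211° = -16.58, north 32.2 cos 211° = -27.60
Summing: -14.73 nmi east, -30.57 nmi north → (-14.73, -30.57).

(-14.73, -30.57)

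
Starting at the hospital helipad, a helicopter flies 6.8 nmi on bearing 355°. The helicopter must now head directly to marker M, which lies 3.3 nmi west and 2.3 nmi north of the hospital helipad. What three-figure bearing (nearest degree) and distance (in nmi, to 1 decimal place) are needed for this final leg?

211°, 5.2 nmi

Leg 1 (355°, 6.8 nmi): east 6.8 sin 355° = -0.59, north 6.8 cos 355° = 6.77
Current position: (-0.59, 6.77). Target: (-3.3, 2.3). Remaining: Δeast = -2.71, Δnorth = -4.47.
Bearing = atan2(-2.71, -4.47) mod 360° = 211.18°; distance = √((-2.71)² + (-4.47)²) = 5.229 nmi.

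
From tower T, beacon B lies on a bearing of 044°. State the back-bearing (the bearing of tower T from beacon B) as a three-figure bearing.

224°

Back-bearing = 044° + 180° = 224°.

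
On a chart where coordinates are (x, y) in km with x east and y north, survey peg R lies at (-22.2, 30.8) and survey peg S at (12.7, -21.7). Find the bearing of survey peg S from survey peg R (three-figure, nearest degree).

146°

Δeast = 12.7 − -22.2 = 34.90; Δnorth = -21.7 − 30.8 = -52.50.
Bearing = atan2(Δeast, Δnorth) mod 360° = 146.39° ≈ 146°.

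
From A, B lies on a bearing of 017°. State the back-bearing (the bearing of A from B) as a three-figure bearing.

197°

Back-bearing = 017° + 180° = 197°.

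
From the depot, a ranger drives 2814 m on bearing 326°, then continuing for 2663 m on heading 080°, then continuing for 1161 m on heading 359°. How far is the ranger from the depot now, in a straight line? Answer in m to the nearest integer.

Leg 1 (326°, 2814 m): east 2814 sin 326° = -1573.57, north 2814 cos 326° = 2332.91
Leg 2 (080°, 2663 m): east 2663 sin 80° = 2622.54, north 2663 cos 80° = 462.43
Leg 3 (359°, 1161 m): east 1161 sin 359° = -20.26, north 1161 cos 359° = 1160.82
Net: 1028.71 east, 3956.16 north. Distance = √((1028.71)² + (3956.16)²) = 4087.719 m.

4088 m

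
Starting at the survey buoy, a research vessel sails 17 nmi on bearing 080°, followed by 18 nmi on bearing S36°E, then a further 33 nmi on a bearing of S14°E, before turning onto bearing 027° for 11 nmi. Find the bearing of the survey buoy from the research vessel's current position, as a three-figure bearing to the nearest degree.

Leg 1 (080°, 17 nmi): east 17 sin 80° = 16.74, north 17 cos 80° = 2.95
Leg 2 (S36°E, 18 nmi): east 18 sin 144° = 10.58, north 18 cos 144° = -14.56
Leg 3 (S14°E, 33 nmi): east 33 sin 166° = 7.98, north 33 cos 166° = -32.02
Leg 4 (027°, 11 nmi): east 11 sin 27° = 4.99, north 11 cos 27° = 9.80
Net displacement: 40.30 east, -33.83 north. Direction back to start is (-40.30, 33.83): bearing = atan2(-40.30, 33.83) mod 360° = 310.01° ≈ 310°.

310°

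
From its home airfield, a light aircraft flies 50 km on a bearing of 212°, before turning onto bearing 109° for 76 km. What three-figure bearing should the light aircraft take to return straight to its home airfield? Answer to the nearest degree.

Leg 1 (212°, 50 km): east 50 sin 212° = -26.50, north 50 cos 212° = -42.40
Leg 2 (109°, 76 km): east 76 sin 109° = 71.86, north 76 cos 109° = -24.74
Net displacement: 45.36 east, -67.15 north. Direction back to start is (-45.36, 67.15): bearing = atan2(-45.36, 67.15) mod 360° = 325.96° ≈ 326°.

326°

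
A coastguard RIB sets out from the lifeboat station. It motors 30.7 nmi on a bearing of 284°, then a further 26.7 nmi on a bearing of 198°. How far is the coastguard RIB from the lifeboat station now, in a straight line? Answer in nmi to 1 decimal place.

42.1 nmi

Leg 1 (284°, 30.7 nmi): east 30.7 sin 284° = -29.79, north 30.7 cos 284° = 7.43
Leg 2 (198°, 26.7 nmi): east 26.7 sin 198° = -8.25, north 26.7 cos 198° = -25.39
Net: -38.04 east, -17.97 north. Distance = √((-38.04)² + (-17.97)²) = 42.068 nmi.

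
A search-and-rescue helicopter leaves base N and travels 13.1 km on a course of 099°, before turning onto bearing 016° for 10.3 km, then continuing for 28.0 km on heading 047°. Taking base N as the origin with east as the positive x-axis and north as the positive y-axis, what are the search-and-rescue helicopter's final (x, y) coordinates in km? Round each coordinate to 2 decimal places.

(36.26, 26.95)

Leg 1 (099°, 13.1 km): east 13.1 sin 99° = 12.94, north 13.1 cos 99° = -2.05
Leg 2 (016°, 10.3 km): east 10.3 sin 16° = 2.84, north 10.3 cos 16° = 9.90
Leg 3 (047°, 28.0 km): east 28.0 sin 47° = 20.48, north 28.0 cos 47° = 19.10
Summing: 36.26 km east, 26.95 km north → (36.26, 26.95).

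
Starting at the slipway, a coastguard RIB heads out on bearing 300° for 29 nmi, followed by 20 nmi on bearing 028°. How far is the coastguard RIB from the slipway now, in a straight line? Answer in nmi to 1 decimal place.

35.8 nmi

Leg 1 (300°, 29 nmi): east 29 sin 300° = -25.11, north 29 cos 300° = 14.50
Leg 2 (028°, 20 nmi): east 20 sin 28° = 9.39, north 20 cos 28° = 17.66
Net: -15.73 east, 32.16 north. Distance = √((-15.73)² + (32.16)²) = 35.798 nmi.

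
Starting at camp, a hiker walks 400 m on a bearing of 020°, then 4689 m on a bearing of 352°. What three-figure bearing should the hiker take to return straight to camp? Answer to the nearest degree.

174°

Leg 1 (020°, 400 m): east 400 sin 20° = 136.81, north 400 cos 20° = 375.88
Leg 2 (352°, 4689 m): east 4689 sin 352° = -652.58, north 4689 cos 352° = 4643.37
Net displacement: -515.77 east, 5019.24 north. Direction back to start is (515.77, -5019.24): bearing = atan2(515.77, -5019.24) mod 360° = 174.13° ≈ 174°.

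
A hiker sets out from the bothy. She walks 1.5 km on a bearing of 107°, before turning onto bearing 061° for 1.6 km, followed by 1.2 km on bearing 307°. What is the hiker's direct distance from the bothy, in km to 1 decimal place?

Leg 1 (107°, 1.5 km): east 1.5 sin 107° = 1.43, north 1.5 cos 107° = -0.44
Leg 2 (061°, 1.6 km): east 1.6 sin 61° = 1.40, north 1.6 cos 61° = 0.78
Leg 3 (307°, 1.2 km): east 1.2 sin 307° = -0.96, north 1.2 cos 307° = 0.72
Net: 1.88 east, 1.06 north. Distance = √((1.88)² + (1.06)²) = 2.154 km.

2.2 km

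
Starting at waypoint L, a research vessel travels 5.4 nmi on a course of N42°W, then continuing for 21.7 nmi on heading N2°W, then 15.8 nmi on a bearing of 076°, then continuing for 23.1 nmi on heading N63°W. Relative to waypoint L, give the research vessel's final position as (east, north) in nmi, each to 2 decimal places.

Leg 1 (N42°W, 5.4 nmi): east 5.4 sin 318° = -3.61, north 5.4 cos 318° = 4.01
Leg 2 (N2°W, 21.7 nmi): east 21.7 sin 358° = -0.76, north 21.7 cos 358° = 21.69
Leg 3 (076°, 15.8 nmi): east 15.8 sin 76° = 15.33, north 15.8 cos 76° = 3.82
Leg 4 (N63°W, 23.1 nmi): east 23.1 sin 297° = -20.58, north 23.1 cos 297° = 10.49
Summing: -9.62 nmi east, 40.01 nmi north → (-9.62, 40.01).

(-9.62, 40.01)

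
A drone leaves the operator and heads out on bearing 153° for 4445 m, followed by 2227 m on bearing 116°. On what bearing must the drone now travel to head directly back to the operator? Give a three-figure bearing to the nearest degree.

321°

Leg 1 (153°, 4445 m): east 4445 sin 153° = 2017.99, north 4445 cos 153° = -3960.52
Leg 2 (116°, 2227 m): east 2227 sin 116° = 2001.61, north 2227 cos 116° = -976.25
Net displacement: 4019.60 east, -4936.78 north. Direction back to start is (-4019.60, 4936.78): bearing = atan2(-4019.60, 4936.78) mod 360° = 320.85° ≈ 321°.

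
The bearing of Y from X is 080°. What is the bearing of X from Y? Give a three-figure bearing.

Back-bearing = 080° + 180° = 260°.

260°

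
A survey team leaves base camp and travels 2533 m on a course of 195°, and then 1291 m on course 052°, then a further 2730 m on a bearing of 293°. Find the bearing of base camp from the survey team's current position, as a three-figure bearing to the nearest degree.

075°

Leg 1 (195°, 2533 m): east 2533 sin 195° = -655.59, north 2533 cos 195° = -2446.69
Leg 2 (052°, 1291 m): east 1291 sin 52° = 1017.32, north 1291 cos 52° = 794.82
Leg 3 (293°, 2730 m): east 2730 sin 293° = -2512.98, north 2730 cos 293° = 1066.70
Net displacement: -2151.25 east, -585.18 north. Direction back to start is (2151.25, 585.18): bearing = atan2(2151.25, 585.18) mod 360° = 74.78° ≈ 075°.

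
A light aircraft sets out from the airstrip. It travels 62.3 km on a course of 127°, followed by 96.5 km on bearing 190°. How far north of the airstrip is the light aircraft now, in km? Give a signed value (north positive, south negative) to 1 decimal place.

-132.5 km

Leg 1 (127°, 62.3 km): east 62.3 sin 127° = 49.75, north 62.3 cos 127° = -37.49
Leg 2 (190°, 96.5 km): east 96.5 sin 190° = -16.76, north 96.5 cos 190° = -95.03
Net north component: -132.53 km.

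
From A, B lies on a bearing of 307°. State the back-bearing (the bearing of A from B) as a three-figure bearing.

127°

Back-bearing = 307° − 180° = 127°.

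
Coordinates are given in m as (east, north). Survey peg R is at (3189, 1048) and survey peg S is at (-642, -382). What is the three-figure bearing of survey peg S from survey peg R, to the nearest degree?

250°

Δeast = -642 − 3189 = -3831.00; Δnorth = -382 − 1048 = -1430.00.
Bearing = atan2(Δeast, Δnorth) mod 360° = 249.53° ≈ 250°.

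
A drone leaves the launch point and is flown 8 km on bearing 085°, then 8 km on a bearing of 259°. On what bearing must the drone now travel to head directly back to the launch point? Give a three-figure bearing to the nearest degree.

352°

Leg 1 (085°, 8 km): east 8 sin 85° = 7.97, north 8 cos 85° = 0.70
Leg 2 (259°, 8 km): east 8 sin 259° = -7.85, north 8 cos 259° = -1.53
Net displacement: 0.12 east, -0.83 north. Direction back to start is (-0.12, 0.83): bearing = atan2(-0.12, 0.83) mod 360° = 352.00° ≈ 352°.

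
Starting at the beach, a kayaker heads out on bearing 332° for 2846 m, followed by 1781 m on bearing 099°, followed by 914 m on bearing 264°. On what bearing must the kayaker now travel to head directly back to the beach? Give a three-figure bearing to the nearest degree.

Leg 1 (332°, 2846 m): east 2846 sin 332° = -1336.12, north 2846 cos 332° = 2512.87
Leg 2 (099°, 1781 m): east 1781 sin 99° = 1759.07, north 1781 cos 99° = -278.61
Leg 3 (264°, 914 m): east 914 sin 264° = -908.99, north 914 cos 264° = -95.54
Net displacement: -486.04 east, 2138.72 north. Direction back to start is (486.04, -2138.72): bearing = atan2(486.04, -2138.72) mod 360° = 167.20° ≈ 167°.

167°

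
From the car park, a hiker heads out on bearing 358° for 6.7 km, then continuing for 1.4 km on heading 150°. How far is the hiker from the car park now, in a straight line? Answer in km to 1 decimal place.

5.5 km

Leg 1 (358°, 6.7 km): east 6.7 sin 358° = -0.23, north 6.7 cos 358° = 6.70
Leg 2 (150°, 1.4 km): east 1.4 sin 150° = 0.70, north 1.4 cos 150° = -1.21
Net: 0.47 east, 5.48 north. Distance = √((0.47)² + (5.48)²) = 5.503 km.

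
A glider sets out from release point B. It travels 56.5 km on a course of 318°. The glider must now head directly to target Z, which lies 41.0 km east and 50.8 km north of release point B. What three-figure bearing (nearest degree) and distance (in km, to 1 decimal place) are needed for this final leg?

084°, 79.3 km

Leg 1 (318°, 56.5 km): east 56.5 sin 318° = -37.81, north 56.5 cos 318° = 41.99
Current position: (-37.81, 41.99). Target: (41.0, 50.8). Remaining: Δeast = 78.81, Δnorth = 8.81.
Bearing = atan2(78.81, 8.81) mod 360° = 83.62°; distance = √((78.81)² + (8.81)²) = 79.297 km.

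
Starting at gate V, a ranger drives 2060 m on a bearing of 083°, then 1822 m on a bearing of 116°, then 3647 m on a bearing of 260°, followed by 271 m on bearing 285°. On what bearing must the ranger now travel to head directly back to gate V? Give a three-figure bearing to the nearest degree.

Leg 1 (083°, 2060 m): east 2060 sin 83° = 2044.65, north 2060 cos 83° = 251.05
Leg 2 (116°, 1822 m): east 1822 sin 116° = 1637.60, north 1822 cos 116° = -798.71
Leg 3 (260°, 3647 m): east 3647 sin 260° = -3591.59, north 3647 cos 260° = -633.29
Leg 4 (285°, 271 m): east 271 sin 285° = -261.77, north 271 cos 285° = 70.14
Net displacement: -171.11 east, -1110.82 north. Direction back to start is (171.11, 1110.82): bearing = atan2(171.11, 1110.82) mod 360° = 8.76° ≈ 009°.

009°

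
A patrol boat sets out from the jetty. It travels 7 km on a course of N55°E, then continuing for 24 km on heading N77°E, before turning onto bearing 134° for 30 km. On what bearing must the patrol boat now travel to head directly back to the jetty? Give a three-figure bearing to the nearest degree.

Leg 1 (N55°E, 7 km): east 7 sin 55° = 5.73, north 7 cos 55° = 4.02
Leg 2 (N77°E, 24 km): east 24 sin 77° = 23.38, north 24 cos 77° = 5.40
Leg 3 (134°, 30 km): east 30 sin 134° = 21.58, north 30 cos 134° = -20.84
Net displacement: 50.70 east, -11.43 north. Direction back to start is (-50.70, 11.43): bearing = atan2(-50.70, 11.43) mod 360° = 282.70° ≈ 283°.

283°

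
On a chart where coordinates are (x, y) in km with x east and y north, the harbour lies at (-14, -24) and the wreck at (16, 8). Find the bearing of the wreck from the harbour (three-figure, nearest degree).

Δeast = 16 − -14 = 30.00; Δnorth = 8 − -24 = 32.00.
Bearing = atan2(Δeast, Δnorth) mod 360° = 43.15° ≈ 043°.

043°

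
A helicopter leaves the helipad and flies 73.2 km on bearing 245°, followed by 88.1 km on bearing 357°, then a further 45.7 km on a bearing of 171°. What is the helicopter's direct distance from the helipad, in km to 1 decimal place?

Leg 1 (245°, 73.2 km): east 73.2 sin 245° = -66.34, north 73.2 cos 245° = -30.94
Leg 2 (357°, 88.1 km): east 88.1 sin 357° = -4.61, north 88.1 cos 357° = 87.98
Leg 3 (171°, 45.7 km): east 45.7 sin 171° = 7.15, north 45.7 cos 171° = -45.14
Net: -63.80 east, 11.91 north. Distance = √((-63.80)² + (11.91)²) = 64.905 km.

64.9 km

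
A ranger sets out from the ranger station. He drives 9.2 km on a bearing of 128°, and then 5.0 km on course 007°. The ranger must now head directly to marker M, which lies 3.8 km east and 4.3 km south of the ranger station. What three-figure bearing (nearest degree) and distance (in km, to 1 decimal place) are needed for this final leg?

228°, 5.4 km

Leg 1 (128°, 9.2 km): east 9.2 sin 128° = 7.25, north 9.2 cos 128° = -5.66
Leg 2 (007°, 5.0 km): east 5.0 sin 7° = 0.61, north 5.0 cos 7° = 4.96
Current position: (7.86, -0.70). Target: (3.8, -4.3). Remaining: Δeast = -4.06, Δnorth = -3.60.
Bearing = atan2(-4.06, -3.60) mod 360° = 228.44°; distance = √((-4.06)² + (-3.60)²) = 5.425 km.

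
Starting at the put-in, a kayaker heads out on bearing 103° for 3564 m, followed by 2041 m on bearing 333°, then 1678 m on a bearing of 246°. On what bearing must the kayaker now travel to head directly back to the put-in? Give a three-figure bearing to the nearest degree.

252°

Leg 1 (103°, 3564 m): east 3564 sin 103° = 3472.65, north 3564 cos 103° = -801.73
Leg 2 (333°, 2041 m): east 2041 sin 333° = -926.59, north 2041 cos 333° = 1818.54
Leg 3 (246°, 1678 m): east 1678 sin 246° = -1532.93, north 1678 cos 246° = -682.50
Net displacement: 1013.13 east, 334.31 north. Direction back to start is (-1013.13, -334.31): bearing = atan2(-1013.13, -334.31) mod 360° = 251.74° ≈ 252°.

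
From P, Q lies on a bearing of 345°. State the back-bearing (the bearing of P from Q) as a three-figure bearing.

Back-bearing = 345° − 180° = 165°.

165°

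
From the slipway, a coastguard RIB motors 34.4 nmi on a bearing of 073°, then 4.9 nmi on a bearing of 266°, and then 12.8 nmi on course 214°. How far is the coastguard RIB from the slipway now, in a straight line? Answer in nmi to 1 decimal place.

Leg 1 (073°, 34.4 nmi): east 34.4 sin 73° = 32.90, north 34.4 cos 73° = 10.06
Leg 2 (266°, 4.9 nmi): east 4.9 sin 266° = -4.89, north 4.9 cos 266° = -0.34
Leg 3 (214°, 12.8 nmi): east 12.8 sin 214° = -7.16, north 12.8 cos 214° = -10.61
Net: 20.85 east, -0.90 north. Distance = √((20.85)² + (-0.90)²) = 20.870 nmi.

20.9 nmi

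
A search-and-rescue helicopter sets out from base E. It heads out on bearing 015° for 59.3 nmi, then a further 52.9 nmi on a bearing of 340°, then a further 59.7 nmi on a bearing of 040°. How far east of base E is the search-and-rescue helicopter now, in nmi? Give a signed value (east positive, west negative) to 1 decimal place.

Leg 1 (015°, 59.3 nmi): east 59.3 sin 15° = 15.35, north 59.3 cos 15° = 57.28
Leg 2 (340°, 52.9 nmi): east 52.9 sin 340° = -18.09, north 52.9 cos 340° = 49.71
Leg 3 (040°, 59.7 nmi): east 59.7 sin 40° = 38.37, north 59.7 cos 40° = 45.73
Net east component: 35.63 nmi.

35.6 nmi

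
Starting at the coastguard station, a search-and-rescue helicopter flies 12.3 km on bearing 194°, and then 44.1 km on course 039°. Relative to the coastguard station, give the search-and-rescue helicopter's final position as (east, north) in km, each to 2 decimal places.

(24.78, 22.34)

Leg 1 (194°, 12.3 km): east 12.3 sin 194° = -2.98, north 12.3 cos 194° = -11.93
Leg 2 (039°, 44.1 km): east 44.1 sin 39° = 27.75, north 44.1 cos 39° = 34.27
Summing: 24.78 km east, 22.34 km north → (24.78, 22.34).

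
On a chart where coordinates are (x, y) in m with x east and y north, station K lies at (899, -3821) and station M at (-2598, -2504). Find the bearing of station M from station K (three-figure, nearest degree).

291°

Δeast = -2598 − 899 = -3497.00; Δnorth = -2504 − -3821 = 1317.00.
Bearing = atan2(Δeast, Δnorth) mod 360° = 290.64° ≈ 291°.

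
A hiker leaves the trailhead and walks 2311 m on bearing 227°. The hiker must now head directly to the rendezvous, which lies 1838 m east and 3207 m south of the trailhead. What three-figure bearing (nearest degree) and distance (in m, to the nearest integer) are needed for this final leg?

Leg 1 (227°, 2311 m): east 2311 sin 227° = -1690.16, north 2311 cos 227° = -1576.10
Current position: (-1690.16, -1576.10). Target: (1838, -3207). Remaining: Δeast = 3528.16, Δnorth = -1630.90.
Bearing = atan2(3528.16, -1630.90) mod 360° = 114.81°; distance = √((3528.16)² + (-1630.90)²) = 3886.868 m.

115°, 3887 m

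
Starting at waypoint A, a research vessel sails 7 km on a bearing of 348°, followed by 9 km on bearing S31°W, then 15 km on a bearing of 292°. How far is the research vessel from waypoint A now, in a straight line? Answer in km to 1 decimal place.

20.6 km

Leg 1 (348°, 7 km): east 7 sin 348° = -1.46, north 7 cos 348° = 6.85
Leg 2 (S31°W, 9 km): east 9 sin 211° = -4.64, north 9 cos 211° = -7.71
Leg 3 (292°, 15 km): east 15 sin 292° = -13.91, north 15 cos 292° = 5.62
Net: -20.00 east, 4.75 north. Distance = √((-20.00)² + (4.75)²) = 20.555 km.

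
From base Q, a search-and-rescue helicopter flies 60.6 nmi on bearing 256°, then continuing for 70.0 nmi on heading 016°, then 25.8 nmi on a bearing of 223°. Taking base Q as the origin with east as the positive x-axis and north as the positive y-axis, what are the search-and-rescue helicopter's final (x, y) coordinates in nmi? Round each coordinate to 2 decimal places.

(-57.10, 33.76)

Leg 1 (256°, 60.6 nmi): east 60.6 sin 256° = -58.80, north 60.6 cos 256° = -14.66
Leg 2 (016°, 70.0 nmi): east 70.0 sin 16° = 19.29, north 70.0 cos 16° = 67.29
Leg 3 (223°, 25.8 nmi): east 25.8 sin 223° = -17.60, north 25.8 cos 223° = -18.87
Summing: -57.10 nmi east, 33.76 nmi north → (-57.10, 33.76).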